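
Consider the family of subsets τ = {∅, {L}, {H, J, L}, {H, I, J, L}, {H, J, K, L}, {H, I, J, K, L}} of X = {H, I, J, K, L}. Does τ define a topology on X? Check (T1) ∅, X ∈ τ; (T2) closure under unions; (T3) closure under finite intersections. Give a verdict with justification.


τ IS a topology on X.

Axiom (T1): ∅ ∈ τ? Yes; X ∈ τ? Yes.
Axiom (T2/T3): check pairwise unions and intersections of members of τ.
All pairwise intersections and unions checked — each lies in τ. Therefore τ satisfies (T1), (T2), (T3): it IS a topology on X.


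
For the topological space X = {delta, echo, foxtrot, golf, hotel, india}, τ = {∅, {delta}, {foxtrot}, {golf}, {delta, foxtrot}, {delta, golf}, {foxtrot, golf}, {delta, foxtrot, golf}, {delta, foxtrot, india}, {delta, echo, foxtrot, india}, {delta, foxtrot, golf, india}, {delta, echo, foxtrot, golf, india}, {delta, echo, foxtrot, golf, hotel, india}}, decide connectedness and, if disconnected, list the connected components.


(X, τ) is connected.

Find clopen sets (U ∈ τ with X ∖ U ∈ τ):
  U = ∅, X ∖ U = {delta, echo, foxtrot, golf, hotel, india} — both open, so U is clopen.
  U = {delta, echo, foxtrot, golf, hotel, india}, X ∖ U = ∅ — both open, so U is clopen.
Only trivial clopens (∅ and X) exist, so (X, τ) is connected.
Compute connected components by grouping points that agree on all clopens:
  component: {delta, echo, foxtrot, golf, hotel, india}


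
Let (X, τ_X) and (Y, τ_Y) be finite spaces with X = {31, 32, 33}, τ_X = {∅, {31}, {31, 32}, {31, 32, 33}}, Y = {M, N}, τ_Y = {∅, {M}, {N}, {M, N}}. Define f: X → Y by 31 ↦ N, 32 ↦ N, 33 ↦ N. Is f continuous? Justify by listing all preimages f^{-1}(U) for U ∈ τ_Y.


f IS continuous.

Compute f^{-1}(U) for each U ∈ τ_Y:
  U = ∅: f^{-1}(U) = ∅ ∈ τ_X ✓.
  U = {M}: f^{-1}(U) = ∅ ∈ τ_X ✓.
  U = {N}: f^{-1}(U) = {31, 32, 33} ∈ τ_X ✓.
  U = {M, N}: f^{-1}(U) = {31, 32, 33} ∈ τ_X ✓.
Every preimage lies in τ_X, so f IS continuous.


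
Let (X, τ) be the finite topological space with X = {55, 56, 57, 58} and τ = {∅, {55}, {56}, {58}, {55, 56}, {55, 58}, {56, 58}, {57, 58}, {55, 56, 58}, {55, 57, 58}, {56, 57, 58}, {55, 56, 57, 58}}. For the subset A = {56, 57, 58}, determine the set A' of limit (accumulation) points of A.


A' = {57}

For each x ∈ X, list the open sets U ∈ τ with x ∈ U, then check whether U ∩ (A ∖ {x}) ≠ ∅ for every such U.
  x = 55: open {55} ∋ x has {55} ∩ (A ∖ {55}) = ∅, so x is NOT a limit point.
  x = 56: open {56} ∋ x has {56} ∩ (A ∖ {56}) = ∅, so x is NOT a limit point.
  x = 57: opens ∋ x are {57, 58}, {55, 57, 58}, {56, 57, 58}, {55, 56, 57, 58}; each meets A ∖ {57}, so x IS a limit point.
  x = 58: open {58} ∋ x has {58} ∩ (A ∖ {58}) = ∅, so x is NOT a limit point.
Collecting: A' = {57}.


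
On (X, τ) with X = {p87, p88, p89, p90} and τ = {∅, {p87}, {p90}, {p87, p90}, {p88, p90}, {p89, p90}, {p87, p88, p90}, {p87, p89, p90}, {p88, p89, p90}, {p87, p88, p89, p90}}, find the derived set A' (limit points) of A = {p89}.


A' = ∅

For each x ∈ X, list the open sets U ∈ τ with x ∈ U, then check whether U ∩ (A ∖ {x}) ≠ ∅ for every such U.
  x = p87: open {p87} ∋ x has {p87} ∩ (A ∖ {p87}) = ∅, so x is NOT a limit point.
  x = p88: open {p88, p90} ∋ x has {p88, p90} ∩ (A ∖ {p88}) = ∅, so x is NOT a limit point.
  x = p89: open {p89, p90} ∋ x has {p89, p90} ∩ (A ∖ {p89}) = ∅, so x is NOT a limit point.
  x = p90: open {p90} ∋ x has {p90} ∩ (A ∖ {p90}) = ∅, so x is NOT a limit point.
Collecting: A' = ∅.


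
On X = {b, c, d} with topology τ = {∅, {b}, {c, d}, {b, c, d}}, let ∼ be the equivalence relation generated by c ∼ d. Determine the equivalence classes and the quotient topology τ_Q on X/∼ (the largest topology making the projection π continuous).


X/∼ = {[b], [c=d]}; |τ_Q| = 4.

Equivalence classes: [b], [c=d].
Quotient map π: X → X/∼ sends b ↦ [b], c ↦ [c=d], d ↦ [c=d].
For each subset V ⊆ X/∼, compute π^{-1}(V) ⊆ X and check whether π^{-1}(V) ∈ τ. V is open in τ_Q iff π^{-1}(V) ∈ τ.
  V = {}: π^{-1}(V) = ∅ ∈ τ ✓.
  V = {[b]}: π^{-1}(V) = {b} ∈ τ ✓.
  V = {[c=d]}: π^{-1}(V) = {c, d} ∈ τ ✓.
  V = {[b], [c=d]}: π^{-1}(V) = {b, c, d} ∈ τ ✓.
Open sets in the quotient: τ_Q = {{}, {[b]}, {[c=d]}, {[b], [c=d]}} (4 elements).


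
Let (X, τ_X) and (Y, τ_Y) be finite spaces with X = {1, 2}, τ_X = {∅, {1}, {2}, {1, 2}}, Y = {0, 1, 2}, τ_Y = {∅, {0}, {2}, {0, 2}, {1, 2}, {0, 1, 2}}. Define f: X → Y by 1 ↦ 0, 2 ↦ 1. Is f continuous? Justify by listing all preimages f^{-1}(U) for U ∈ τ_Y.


f IS continuous.

Compute f^{-1}(U) for each U ∈ τ_Y:
  U = ∅: f^{-1}(U) = ∅ ∈ τ_X ✓.
  U = {0}: f^{-1}(U) = {1} ∈ τ_X ✓.
  U = {2}: f^{-1}(U) = ∅ ∈ τ_X ✓.
  U = {0, 2}: f^{-1}(U) = {1} ∈ τ_X ✓.
  U = {1, 2}: f^{-1}(U) = {2} ∈ τ_X ✓.
  U = {0, 1, 2}: f^{-1}(U) = {1, 2} ∈ τ_X ✓.
Every preimage lies in τ_X, so f IS continuous.


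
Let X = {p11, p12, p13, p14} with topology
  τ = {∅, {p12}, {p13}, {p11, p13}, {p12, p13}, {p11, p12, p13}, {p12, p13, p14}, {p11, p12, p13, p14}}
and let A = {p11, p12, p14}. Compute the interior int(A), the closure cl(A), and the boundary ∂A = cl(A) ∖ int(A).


int(A) = {p12}, cl(A) = {p11, p12, p14}, ∂A = {p11, p14}.

Closed sets in (X, τ) are complements of opens:
  closed(X, τ) = {∅, {p11}, {p14}, {p11, p14}, {p12, p14}, {p11, p12, p14}, {p11, p13, p14}, {p11, p12, p13, p14}}.
int(A) = ⋃ {U ∈ τ : U ⊆ A}. Opens contained in A: ∅, {p12}.
Taking the union of these: int(A) = {p12}.
cl(A) = ⋂ {C closed : A ⊆ C}. Closed sets containing A: {p11, p12, p14}, {p11, p12, p13, p14}.
Intersecting these: cl(A) = {p11, p12, p14}.
∂A = cl(A) ∖ int(A) = {p11, p12, p14} ∖ {p12} = {p11, p14}.


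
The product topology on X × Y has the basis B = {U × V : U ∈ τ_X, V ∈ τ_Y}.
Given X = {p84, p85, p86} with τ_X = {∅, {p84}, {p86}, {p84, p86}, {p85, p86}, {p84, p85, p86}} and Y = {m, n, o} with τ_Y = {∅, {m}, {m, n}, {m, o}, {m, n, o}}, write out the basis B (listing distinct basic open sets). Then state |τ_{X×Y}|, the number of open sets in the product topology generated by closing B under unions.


Basis B = {∅ × ∅, {p84} × {m}, {p86} × {m}, {p84} × {m, n}, {p84} × {m, o}, {p84, p86} × {m}, {p85, p86} × {m}, {p86} × {m, n}, {p86} × {m, o}, {p84} × {m, n, o}, {p84, p85, p86} × {m}, {p86} × {m, n, o}, {p84, p86} × {m, n}, {p84, p86} × {m, o}, {p85, p86} × {m, n}, {p85, p86} × {m, o}, {p84, p86} × {m, n, o}, {p84, p85, p86} × {m, n}, {p84, p85, p86} × {m, o}, {p85, p86} × {m, n, o}, {p84, p85, p86} × {m, n, o}}; |τ_{X×Y}| = 70.

Enumerate products U × V with U ∈ τ_X, V ∈ τ_Y (deduplicated):
  ∅ × ∅ = {} (∅)
  {p84} × {m} = {(p84,m)}
  {p86} × {m} = {(p86,m)}
  {p84} × {m, n} = {(p84,m), (p84,n)}
  {p84} × {m, o} = {(p84,m), (p84,o)}
  {p84, p86} × {m} = {(p84,m), (p86,m)}
  {p85, p86} × {m} = {(p85,m), (p86,m)}
  {p86} × {m, n} = {(p86,m), (p86,n)}
  {p86} × {m, o} = {(p86,m), (p86,o)}
  {p84} × {m, n, o} = {(p84,m), (p84,n), (p84,o)}
  {p84, p85, p86} × {m} = {(p84,m), (p85,m), (p86,m)}
  {p86} × {m, n, o} = {(p86,m), (p86,n), (p86,o)}
  {p84, p86} × {m, n} = {(p84,m), (p84,n), (p86,m), (p86,n)}
  {p84, p86} × {m, o} = {(p84,m), (p84,o), (p86,m), (p86,o)}
  {p85, p86} × {m, n} = {(p85,m), (p85,n), (p86,m), (p86,n)}
  {p85, p86} × {m, o} = {(p85,m), (p85,o), (p86,m), (p86,o)}
  {p84, p86} × {m, n, o} = {(p84,m), (p84,n), (p84,o), (p86,m), (p86,n), (p86,o)}
  {p84, p85, p86} × {m, n} = {(p84,m), (p84,n), (p85,m), (p85,n), (p86,m), (p86,n)}
  {p84, p85, p86} × {m, o} = {(p84,m), (p84,o), (p85,m), (p85,o), (p86,m), (p86,o)}
  {p85, p86} × {m, n, o} = {(p85,m), (p85,n), (p85,o), (p86,m), (p86,n), (p86,o)}
  {p84, p85, p86} × {m, n, o} = {(p84,m), (p84,n), (p84,o), (p85,m), (p85,n), (p85,o), (p86,m), (p86,n), (p86,o)}
These 21 distinct sets form the basis B.
Close under arbitrary unions to get τ_{X×Y}; counting gives |τ_{X×Y}| = 70.


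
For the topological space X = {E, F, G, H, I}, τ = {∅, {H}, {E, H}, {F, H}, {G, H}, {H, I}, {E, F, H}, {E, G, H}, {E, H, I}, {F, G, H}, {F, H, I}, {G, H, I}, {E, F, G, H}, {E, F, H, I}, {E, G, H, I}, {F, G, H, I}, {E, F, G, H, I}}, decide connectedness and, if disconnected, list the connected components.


(X, τ) is connected.

Find clopen sets (U ∈ τ with X ∖ U ∈ τ):
  U = ∅, X ∖ U = {E, F, G, H, I} — both open, so U is clopen.
  U = {E, F, G, H, I}, X ∖ U = ∅ — both open, so U is clopen.
Only trivial clopens (∅ and X) exist, so (X, τ) is connected.
Compute connected components by grouping points that agree on all clopens:
  component: {E, F, G, H, I}


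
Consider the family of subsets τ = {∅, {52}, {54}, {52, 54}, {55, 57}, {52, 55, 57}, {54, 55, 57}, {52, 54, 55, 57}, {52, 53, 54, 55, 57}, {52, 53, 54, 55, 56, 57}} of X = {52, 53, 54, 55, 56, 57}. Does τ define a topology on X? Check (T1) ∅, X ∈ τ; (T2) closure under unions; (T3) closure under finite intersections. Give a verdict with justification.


τ IS a topology on X.

Axiom (T1): ∅ ∈ τ? Yes; X ∈ τ? Yes.
Axiom (T2/T3): check pairwise unions and intersections of members of τ.
All pairwise intersections and unions checked — each lies in τ. Therefore τ satisfies (T1), (T2), (T3): it IS a topology on X.


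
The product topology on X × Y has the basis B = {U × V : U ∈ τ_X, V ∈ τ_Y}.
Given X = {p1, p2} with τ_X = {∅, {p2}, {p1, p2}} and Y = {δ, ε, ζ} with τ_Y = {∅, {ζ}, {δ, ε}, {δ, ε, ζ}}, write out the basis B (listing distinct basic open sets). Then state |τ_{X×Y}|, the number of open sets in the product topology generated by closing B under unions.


Basis B = {∅ × ∅, {p2} × {ζ}, {p1, p2} × {ζ}, {p2} × {δ, ε}, {p2} × {δ, ε, ζ}, {p1, p2} × {δ, ε}, {p1, p2} × {δ, ε, ζ}}; |τ_{X×Y}| = 9.

Enumerate products U × V with U ∈ τ_X, V ∈ τ_Y (deduplicated):
  ∅ × ∅ = {} (∅)
  {p2} × {ζ} = {(p2,ζ)}
  {p1, p2} × {ζ} = {(p1,ζ), (p2,ζ)}
  {p2} × {δ, ε} = {(p2,δ), (p2,ε)}
  {p2} × {δ, ε, ζ} = {(p2,δ), (p2,ε), (p2,ζ)}
  {p1, p2} × {δ, ε} = {(p1,δ), (p1,ε), (p2,δ), (p2,ε)}
  {p1, p2} × {δ, ε, ζ} = {(p1,δ), (p1,ε), (p1,ζ), (p2,δ), (p2,ε), (p2,ζ)}
These 7 distinct sets form the basis B.
Close under arbitrary unions to get τ_{X×Y}; counting gives |τ_{X×Y}| = 9.


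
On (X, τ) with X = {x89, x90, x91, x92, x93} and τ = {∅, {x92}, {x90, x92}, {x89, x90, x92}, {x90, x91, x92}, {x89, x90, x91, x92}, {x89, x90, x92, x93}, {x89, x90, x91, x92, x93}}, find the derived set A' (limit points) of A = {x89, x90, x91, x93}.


A' = {x89, x91, x93}

For each x ∈ X, list the open sets U ∈ τ with x ∈ U, then check whether U ∩ (A ∖ {x}) ≠ ∅ for every such U.
  x = x89: opens ∋ x are {x89, x90, x92}, {x89, x90, x91, x92}, {x89, x90, x92, x93}, {x89, x90, x91, x92, x93}; each meets A ∖ {x89}, so x IS a limit point.
  x = x90: open {x90, x92} ∋ x has {x90, x92} ∩ (A ∖ {x90}) = ∅, so x is NOT a limit point.
  x = x91: opens ∋ x are {x90, x91, x92}, {x89, x90, x91, x92}, {x89, x90, x91, x92, x93}; each meets A ∖ {x91}, so x IS a limit point.
  x = x92: open {x92} ∋ x has {x92} ∩ (A ∖ {x92}) = ∅, so x is NOT a limit point.
  x = x93: opens ∋ x are {x89, x90, x92, x93}, {x89, x90, x91, x92, x93}; each meets A ∖ {x93}, so x IS a limit point.
Collecting: A' = {x89, x91, x93}.


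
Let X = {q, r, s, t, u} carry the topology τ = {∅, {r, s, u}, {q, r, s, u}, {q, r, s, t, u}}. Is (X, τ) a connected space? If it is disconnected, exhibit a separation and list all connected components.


(X, τ) is connected.

Find clopen sets (U ∈ τ with X ∖ U ∈ τ):
  U = ∅, X ∖ U = {q, r, s, t, u} — both open, so U is clopen.
  U = {q, r, s, t, u}, X ∖ U = ∅ — both open, so U is clopen.
Only trivial clopens (∅ and X) exist, so (X, τ) is connected.
Compute connected components by grouping points that agree on all clopens:
  component: {q, r, s, t, u}


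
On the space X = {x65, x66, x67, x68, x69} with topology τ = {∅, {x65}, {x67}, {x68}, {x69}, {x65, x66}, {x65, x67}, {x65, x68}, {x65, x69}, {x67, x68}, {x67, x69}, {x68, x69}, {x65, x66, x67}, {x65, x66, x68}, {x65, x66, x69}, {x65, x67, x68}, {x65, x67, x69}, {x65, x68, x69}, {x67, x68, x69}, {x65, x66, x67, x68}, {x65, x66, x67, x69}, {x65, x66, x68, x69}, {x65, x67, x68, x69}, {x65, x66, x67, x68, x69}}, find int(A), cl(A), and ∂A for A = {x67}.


int(A) = {x67}, cl(A) = {x67}, ∂A = ∅.

Closed sets in (X, τ) are complements of opens:
  closed(X, τ) = {∅, {x66}, {x67}, {x68}, {x69}, {x65, x66}, {x66, x67}, {x66, x68}, {x66, x69}, {x67, x68}, {x67, x69}, {x68, x69}, {x65, x66, x67}, {x65, x66, x68}, {x65, x66, x69}, {x66, x67, x68}, {x66, x67, x69}, {x66, x68, x69}, {x67, x68, x69}, {x65, x66, x67, x68}, {x65, x66, x67, x69}, {x65, x66, x68, x69}, {x66, x67, x68, x69}, {x65, x66, x67, x68, x69}}.
int(A) = ⋃ {U ∈ τ : U ⊆ A}. Opens contained in A: ∅, {x67}.
Taking the union of these: int(A) = {x67}.
cl(A) = ⋂ {C closed : A ⊆ C}. Closed sets containing A: {x67}, {x66, x67}, {x67, x68}, {x67, x69}, {x65, x66, x67}, {x66, x67, x68}, {x66, x67, x69}, {x67, x68, x69}, {x65, x66, x67, x68}, {x65, x66, x67, x69}, {x66, x67, x68, x69}, {x65, x66, x67, x68, x69}.
Intersecting these: cl(A) = {x67}.
∂A = cl(A) ∖ int(A) = {x67} ∖ {x67} = ∅.


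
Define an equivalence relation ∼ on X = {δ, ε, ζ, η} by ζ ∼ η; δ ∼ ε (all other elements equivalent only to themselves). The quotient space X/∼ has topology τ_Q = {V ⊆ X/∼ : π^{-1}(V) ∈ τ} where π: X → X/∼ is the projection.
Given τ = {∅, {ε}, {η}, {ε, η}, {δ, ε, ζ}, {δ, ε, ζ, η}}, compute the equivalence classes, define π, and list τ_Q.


X/∼ = {[δ=ε], [ζ=η]}; |τ_Q| = 2.

Equivalence classes: [δ=ε], [ζ=η].
Quotient map π: X → X/∼ sends δ ↦ [δ=ε], ε ↦ [δ=ε], ζ ↦ [ζ=η], η ↦ [ζ=η].
For each subset V ⊆ X/∼, compute π^{-1}(V) ⊆ X and check whether π^{-1}(V) ∈ τ. V is open in τ_Q iff π^{-1}(V) ∈ τ.
  V = {}: π^{-1}(V) = ∅ ∈ τ ✓.
  V = {[δ=ε]}: π^{-1}(V) = {δ, ε} ∉ τ ✗.
  V = {[ζ=η]}: π^{-1}(V) = {ζ, η} ∉ τ ✗.
  V = {[δ=ε], [ζ=η]}: π^{-1}(V) = {δ, ε, ζ, η} ∈ τ ✓.
Open sets in the quotient: τ_Q = {{}, {[δ=ε], [ζ=η]}} (2 elements).


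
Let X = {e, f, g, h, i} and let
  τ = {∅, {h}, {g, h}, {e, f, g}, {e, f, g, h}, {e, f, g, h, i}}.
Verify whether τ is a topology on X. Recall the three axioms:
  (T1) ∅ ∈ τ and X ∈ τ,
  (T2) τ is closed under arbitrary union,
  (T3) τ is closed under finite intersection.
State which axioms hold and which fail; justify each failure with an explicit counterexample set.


τ is NOT a topology on X.

Axiom (T1): ∅ ∈ τ? Yes; X ∈ τ? Yes.
Axiom (T2/T3): check pairwise unions and intersections of members of τ.
Counterexample for (T3): {g, h} ∩ {e, f, g} = {g} ∉ τ. Therefore τ is NOT a topology.


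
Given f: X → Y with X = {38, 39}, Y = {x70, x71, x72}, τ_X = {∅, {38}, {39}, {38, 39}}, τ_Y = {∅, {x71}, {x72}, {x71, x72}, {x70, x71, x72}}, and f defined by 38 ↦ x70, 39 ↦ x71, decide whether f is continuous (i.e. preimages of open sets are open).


f IS continuous.

Compute f^{-1}(U) for each U ∈ τ_Y:
  U = ∅: f^{-1}(U) = ∅ ∈ τ_X ✓.
  U = {x71}: f^{-1}(U) = {39} ∈ τ_X ✓.
  U = {x72}: f^{-1}(U) = ∅ ∈ τ_X ✓.
  U = {x71, x72}: f^{-1}(U) = {39} ∈ τ_X ✓.
  U = {x70, x71, x72}: f^{-1}(U) = {38, 39} ∈ τ_X ✓.
Every preimage lies in τ_X, so f IS continuous.


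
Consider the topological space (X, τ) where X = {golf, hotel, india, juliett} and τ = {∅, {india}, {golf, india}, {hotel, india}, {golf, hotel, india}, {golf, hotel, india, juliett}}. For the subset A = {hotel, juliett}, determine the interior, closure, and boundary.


int(A) = ∅, cl(A) = {hotel, juliett}, ∂A = {hotel, juliett}.

Closed sets in (X, τ) are complements of opens:
  closed(X, τ) = {∅, {juliett}, {golf, juliett}, {hotel, juliett}, {golf, hotel, juliett}, {golf, hotel, india, juliett}}.
int(A) = ⋃ {U ∈ τ : U ⊆ A}. Opens contained in A: ∅.
Taking the union of these: int(A) = ∅.
cl(A) = ⋂ {C closed : A ⊆ C}. Closed sets containing A: {hotel, juliett}, {golf, hotel, juliett}, {golf, hotel, india, juliett}.
Intersecting these: cl(A) = {hotel, juliett}.
∂A = cl(A) ∖ int(A) = {hotel, juliett} ∖ ∅ = {hotel, juliett}.


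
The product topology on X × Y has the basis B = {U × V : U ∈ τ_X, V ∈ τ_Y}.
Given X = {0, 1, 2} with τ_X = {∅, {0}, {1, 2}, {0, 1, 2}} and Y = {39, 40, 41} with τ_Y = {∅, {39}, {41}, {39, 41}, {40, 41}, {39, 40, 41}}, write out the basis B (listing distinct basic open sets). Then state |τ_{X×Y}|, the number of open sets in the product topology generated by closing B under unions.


Basis B = {∅ × ∅, {0} × {39}, {0} × {41}, {0} × {39, 41}, {0} × {40, 41}, {1, 2} × {39}, {1, 2} × {41}, {0} × {39, 40, 41}, {0, 1, 2} × {39}, {0, 1, 2} × {41}, {1, 2} × {39, 41}, {1, 2} × {40, 41}, {0, 1, 2} × {39, 41}, {0, 1, 2} × {40, 41}, {1, 2} × {39, 40, 41}, {0, 1, 2} × {39, 40, 41}}; |τ_{X×Y}| = 36.

Enumerate products U × V with U ∈ τ_X, V ∈ τ_Y (deduplicated):
  ∅ × ∅ = {} (∅)
  {0} × {39} = {(0,39)}
  {0} × {41} = {(0,41)}
  {0} × {39, 41} = {(0,39), (0,41)}
  {0} × {40, 41} = {(0,40), (0,41)}
  {1, 2} × {39} = {(1,39), (2,39)}
  {1, 2} × {41} = {(1,41), (2,41)}
  {0} × {39, 40, 41} = {(0,39), (0,40), (0,41)}
  {0, 1, 2} × {39} = {(0,39), (1,39), (2,39)}
  {0, 1, 2} × {41} = {(0,41), (1,41), (2,41)}
  {1, 2} × {39, 41} = {(1,39), (1,41), (2,39), (2,41)}
  {1, 2} × {40, 41} = {(1,40), (1,41), (2,40), (2,41)}
  {0, 1, 2} × {39, 41} = {(0,39), (0,41), (1,39), (1,41), (2,39), (2,41)}
  {0, 1, 2} × {40, 41} = {(0,40), (0,41), (1,40), (1,41), (2,40), (2,41)}
  {1, 2} × {39, 40, 41} = {(1,39), (1,40), (1,41), (2,39), (2,40), (2,41)}
  {0, 1, 2} × {39, 40, 41} = {(0,39), (0,40), (0,41), (1,39), (1,40), (1,41), (2,39), (2,40), (2,41)}
These 16 distinct sets form the basis B.
Close under arbitrary unions to get τ_{X×Y}; counting gives |τ_{X×Y}| = 36.


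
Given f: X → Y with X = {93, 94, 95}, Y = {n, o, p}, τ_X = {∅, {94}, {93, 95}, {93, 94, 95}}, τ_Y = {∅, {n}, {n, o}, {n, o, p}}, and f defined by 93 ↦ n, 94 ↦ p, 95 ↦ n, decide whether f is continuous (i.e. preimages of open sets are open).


f IS continuous.

Compute f^{-1}(U) for each U ∈ τ_Y:
  U = ∅: f^{-1}(U) = ∅ ∈ τ_X ✓.
  U = {n}: f^{-1}(U) = {93, 95} ∈ τ_X ✓.
  U = {n, o}: f^{-1}(U) = {93, 95} ∈ τ_X ✓.
  U = {n, o, p}: f^{-1}(U) = {93, 94, 95} ∈ τ_X ✓.
Every preimage lies in τ_X, so f IS continuous.


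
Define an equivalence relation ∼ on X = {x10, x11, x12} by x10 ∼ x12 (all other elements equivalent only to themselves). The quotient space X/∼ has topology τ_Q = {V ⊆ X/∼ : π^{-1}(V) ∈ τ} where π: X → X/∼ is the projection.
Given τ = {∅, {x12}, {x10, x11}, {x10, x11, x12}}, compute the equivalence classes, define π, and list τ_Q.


X/∼ = {[x10=x12], [x11]}; |τ_Q| = 2.

Equivalence classes: [x10=x12], [x11].
Quotient map π: X → X/∼ sends x10 ↦ [x10=x12], x11 ↦ [x11], x12 ↦ [x10=x12].
For each subset V ⊆ X/∼, compute π^{-1}(V) ⊆ X and check whether π^{-1}(V) ∈ τ. V is open in τ_Q iff π^{-1}(V) ∈ τ.
  V = {}: π^{-1}(V) = ∅ ∈ τ ✓.
  V = {[x10=x12]}: π^{-1}(V) = {x10, x12} ∉ τ ✗.
  V = {[x11]}: π^{-1}(V) = {x11} ∉ τ ✗.
  V = {[x10=x12], [x11]}: π^{-1}(V) = {x10, x11, x12} ∈ τ ✓.
Open sets in the quotient: τ_Q = {{}, {[x10=x12], [x11]}} (2 elements).


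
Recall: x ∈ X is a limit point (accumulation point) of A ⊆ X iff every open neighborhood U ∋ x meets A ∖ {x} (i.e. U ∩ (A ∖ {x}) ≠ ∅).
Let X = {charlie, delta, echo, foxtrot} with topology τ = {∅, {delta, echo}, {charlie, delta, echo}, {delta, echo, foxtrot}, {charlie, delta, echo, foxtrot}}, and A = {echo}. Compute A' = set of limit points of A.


A' = {charlie, delta, foxtrot}

For each x ∈ X, list the open sets U ∈ τ with x ∈ U, then check whether U ∩ (A ∖ {x}) ≠ ∅ for every such U.
  x = charlie: opens ∋ x are {charlie, delta, echo}, {charlie, delta, echo, foxtrot}; each meets A ∖ {charlie}, so x IS a limit point.
  x = delta: opens ∋ x are {delta, echo}, {charlie, delta, echo}, {delta, echo, foxtrot}, {charlie, delta, echo, foxtrot}; each meets A ∖ {delta}, so x IS a limit point.
  x = echo: open {delta, echo} ∋ x has {delta, echo} ∩ (A ∖ {echo}) = ∅, so x is NOT a limit point.
  x = foxtrot: opens ∋ x are {delta, echo, foxtrot}, {charlie, delta, echo, foxtrot}; each meets A ∖ {foxtrot}, so x IS a limit point.
Collecting: A' = {charlie, delta, foxtrot}.


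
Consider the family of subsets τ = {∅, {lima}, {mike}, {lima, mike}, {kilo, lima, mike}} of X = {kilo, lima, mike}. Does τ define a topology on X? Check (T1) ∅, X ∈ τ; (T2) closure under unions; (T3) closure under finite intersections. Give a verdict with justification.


τ IS a topology on X.

Axiom (T1): ∅ ∈ τ? Yes; X ∈ τ? Yes.
Axiom (T2/T3): check pairwise unions and intersections of members of τ.
All pairwise intersections and unions checked — each lies in τ. Therefore τ satisfies (T1), (T2), (T3): it IS a topology on X.


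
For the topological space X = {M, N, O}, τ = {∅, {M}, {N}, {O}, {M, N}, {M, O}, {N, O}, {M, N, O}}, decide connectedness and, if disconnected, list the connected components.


(X, τ) is disconnected; components = [{M}, {N}, {O}].

Find clopen sets (U ∈ τ with X ∖ U ∈ τ):
  U = ∅, X ∖ U = {M, N, O} — both open, so U is clopen.
  U = {M}, X ∖ U = {N, O} — both open, so U is clopen.
  U = {N}, X ∖ U = {M, O} — both open, so U is clopen.
  U = {O}, X ∖ U = {M, N} — both open, so U is clopen.
  U = {M, N}, X ∖ U = {O} — both open, so U is clopen.
  U = {M, O}, X ∖ U = {N} — both open, so U is clopen.
  U = {N, O}, X ∖ U = {M} — both open, so U is clopen.
  U = {M, N, O}, X ∖ U = ∅ — both open, so U is clopen.
Nontrivial clopen(s) exist: e.g. {O}. So (X, τ) is disconnected.
Compute connected components by grouping points that agree on all clopens:
  component: {M}
  component: {N}
  component: {O}


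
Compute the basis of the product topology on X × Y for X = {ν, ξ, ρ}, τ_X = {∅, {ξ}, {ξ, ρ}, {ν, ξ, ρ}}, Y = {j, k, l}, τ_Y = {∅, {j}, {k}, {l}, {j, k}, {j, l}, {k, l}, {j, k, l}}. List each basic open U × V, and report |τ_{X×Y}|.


Basis B = {∅ × ∅, {ξ} × {j}, {ξ} × {k}, {ξ} × {l}, {ξ} × {j, k}, {ξ} × {j, l}, {ξ, ρ} × {j}, {ξ} × {k, l}, {ξ, ρ} × {k}, {ξ, ρ} × {l}, {ν, ξ, ρ} × {j}, {ν, ξ, ρ} × {k}, {ν, ξ, ρ} × {l}, {ξ} × {j, k, l}, {ξ, ρ} × {j, k}, {ξ, ρ} × {j, l}, {ξ, ρ} × {k, l}, {ν, ξ, ρ} × {j, k}, {ν, ξ, ρ} × {j, l}, {ν, ξ, ρ} × {k, l}, {ξ, ρ} × {j, k, l}, {ν, ξ, ρ} × {j, k, l}}; |τ_{X×Y}| = 64.

Enumerate products U × V with U ∈ τ_X, V ∈ τ_Y (deduplicated):
  ∅ × ∅ = {} (∅)
  {ξ} × {j} = {(ξ,j)}
  {ξ} × {k} = {(ξ,k)}
  {ξ} × {l} = {(ξ,l)}
  {ξ} × {j, k} = {(ξ,j), (ξ,k)}
  {ξ} × {j, l} = {(ξ,j), (ξ,l)}
  {ξ, ρ} × {j} = {(ξ,j), (ρ,j)}
  {ξ} × {k, l} = {(ξ,k), (ξ,l)}
  {ξ, ρ} × {k} = {(ξ,k), (ρ,k)}
  {ξ, ρ} × {l} = {(ξ,l), (ρ,l)}
  {ν, ξ, ρ} × {j} = {(ν,j), (ξ,j), (ρ,j)}
  {ν, ξ, ρ} × {k} = {(ν,k), (ξ,k), (ρ,k)}
  {ν, ξ, ρ} × {l} = {(ν,l), (ξ,l), (ρ,l)}
  {ξ} × {j, k, l} = {(ξ,j), (ξ,k), (ξ,l)}
  {ξ, ρ} × {j, k} = {(ξ,j), (ξ,k), (ρ,j), (ρ,k)}
  {ξ, ρ} × {j, l} = {(ξ,j), (ξ,l), (ρ,j), (ρ,l)}
  {ξ, ρ} × {k, l} = {(ξ,k), (ξ,l), (ρ,k), (ρ,l)}
  {ν, ξ, ρ} × {j, k} = {(ν,j), (ν,k), (ξ,j), (ξ,k), (ρ,j), (ρ,k)}
  {ν, ξ, ρ} × {j, l} = {(ν,j), (ν,l), (ξ,j), (ξ,l), (ρ,j), (ρ,l)}
  {ν, ξ, ρ} × {k, l} = {(ν,k), (ν,l), (ξ,k), (ξ,l), (ρ,k), (ρ,l)}
  {ξ, ρ} × {j, k, l} = {(ξ,j), (ξ,k), (ξ,l), (ρ,j), (ρ,k), (ρ,l)}
  {ν, ξ, ρ} × {j, k, l} = {(ν,j), (ν,k), (ν,l), (ξ,j), (ξ,k), (ξ,l), (ρ,j), (ρ,k), (ρ,l)}
These 22 distinct sets form the basis B.
Close under arbitrary unions to get τ_{X×Y}; counting gives |τ_{X×Y}| = 64.


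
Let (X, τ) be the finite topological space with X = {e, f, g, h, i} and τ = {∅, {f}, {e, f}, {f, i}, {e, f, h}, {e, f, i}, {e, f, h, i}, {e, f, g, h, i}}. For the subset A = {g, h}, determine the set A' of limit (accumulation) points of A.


A' = {g}

For each x ∈ X, list the open sets U ∈ τ with x ∈ U, then check whether U ∩ (A ∖ {x}) ≠ ∅ for every such U.
  x = e: open {e, f} ∋ x has {e, f} ∩ (A ∖ {e}) = ∅, so x is NOT a limit point.
  x = f: open {f} ∋ x has {f} ∩ (A ∖ {f}) = ∅, so x is NOT a limit point.
  x = g: opens ∋ x are {e, f, g, h, i}; each meets A ∖ {g}, so x IS a limit point.
  x = h: open {e, f, h} ∋ x has {e, f, h} ∩ (A ∖ {h}) = ∅, so x is NOT a limit point.
  x = i: open {f, i} ∋ x has {f, i} ∩ (A ∖ {i}) = ∅, so x is NOT a limit point.
Collecting: A' = {g}.


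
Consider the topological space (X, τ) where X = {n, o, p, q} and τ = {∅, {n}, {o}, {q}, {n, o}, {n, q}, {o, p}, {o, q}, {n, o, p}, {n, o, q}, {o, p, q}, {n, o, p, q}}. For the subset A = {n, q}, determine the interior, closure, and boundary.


int(A) = {n, q}, cl(A) = {n, q}, ∂A = ∅.

Closed sets in (X, τ) are complements of opens:
  closed(X, τ) = {∅, {n}, {p}, {q}, {n, p}, {n, q}, {o, p}, {p, q}, {n, o, p}, {n, p, q}, {o, p, q}, {n, o, p, q}}.
int(A) = ⋃ {U ∈ τ : U ⊆ A}. Opens contained in A: ∅, {n}, {q}, {n, q}.
Taking the union of these: int(A) = {n, q}.
cl(A) = ⋂ {C closed : A ⊆ C}. Closed sets containing A: {n, q}, {n, p, q}, {n, o, p, q}.
Intersecting these: cl(A) = {n, q}.
∂A = cl(A) ∖ int(A) = {n, q} ∖ {n, q} = ∅.


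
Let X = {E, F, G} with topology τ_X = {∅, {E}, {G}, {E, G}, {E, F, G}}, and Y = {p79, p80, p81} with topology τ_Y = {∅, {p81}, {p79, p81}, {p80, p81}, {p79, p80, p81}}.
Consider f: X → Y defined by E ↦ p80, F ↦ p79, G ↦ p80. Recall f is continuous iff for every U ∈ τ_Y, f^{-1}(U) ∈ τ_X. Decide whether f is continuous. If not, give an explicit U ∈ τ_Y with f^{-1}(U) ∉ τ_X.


f is NOT continuous.

Compute f^{-1}(U) for each U ∈ τ_Y:
  U = ∅: f^{-1}(U) = ∅ ∈ τ_X ✓.
  U = {p81}: f^{-1}(U) = ∅ ∈ τ_X ✓.
  U = {p79, p81}: f^{-1}(U) = {F} ∉ τ_X ✗.
  U = {p80, p81}: f^{-1}(U) = {E, G} ∈ τ_X ✓.
  U = {p79, p80, p81}: f^{-1}(U) = {E, F, G} ∈ τ_X ✓.
Found U = {p79, p81} with f^{-1}(U) = {F} not in τ_X. Therefore f is NOT continuous.


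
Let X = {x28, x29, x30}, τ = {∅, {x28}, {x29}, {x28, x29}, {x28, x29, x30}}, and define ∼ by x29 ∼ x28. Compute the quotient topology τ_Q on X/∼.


X/∼ = {[x28=x29], [x30]}; |τ_Q| = 3.

Equivalence classes: [x28=x29], [x30].
Quotient map π: X → X/∼ sends x28 ↦ [x28=x29], x29 ↦ [x28=x29], x30 ↦ [x30].
For each subset V ⊆ X/∼, compute π^{-1}(V) ⊆ X and check whether π^{-1}(V) ∈ τ. V is open in τ_Q iff π^{-1}(V) ∈ τ.
  V = {}: π^{-1}(V) = ∅ ∈ τ ✓.
  V = {[x28=x29]}: π^{-1}(V) = {x28, x29} ∈ τ ✓.
  V = {[x30]}: π^{-1}(V) = {x30} ∉ τ ✗.
  V = {[x28=x29], [x30]}: π^{-1}(V) = {x28, x29, x30} ∈ τ ✓.
Open sets in the quotient: τ_Q = {{}, {[x28=x29]}, {[x28=x29], [x30]}} (3 elements).


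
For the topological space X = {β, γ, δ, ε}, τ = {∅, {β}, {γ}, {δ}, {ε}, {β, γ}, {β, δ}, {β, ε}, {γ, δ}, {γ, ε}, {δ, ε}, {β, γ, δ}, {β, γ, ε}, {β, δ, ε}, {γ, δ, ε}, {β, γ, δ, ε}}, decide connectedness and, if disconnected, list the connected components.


(X, τ) is disconnected; components = [{β}, {γ}, {δ}, {ε}].

Find clopen sets (U ∈ τ with X ∖ U ∈ τ):
  U = ∅, X ∖ U = {β, γ, δ, ε} — both open, so U is clopen.
  U = {β}, X ∖ U = {γ, δ, ε} — both open, so U is clopen.
  U = {γ}, X ∖ U = {β, δ, ε} — both open, so U is clopen.
  U = {δ}, X ∖ U = {β, γ, ε} — both open, so U is clopen.
  U = {ε}, X ∖ U = {β, γ, δ} — both open, so U is clopen.
  U = {β, γ}, X ∖ U = {δ, ε} — both open, so U is clopen.
  U = {β, δ}, X ∖ U = {γ, ε} — both open, so U is clopen.
  U = {β, ε}, X ∖ U = {γ, δ} — both open, so U is clopen.
  U = {γ, δ}, X ∖ U = {β, ε} — both open, so U is clopen.
  U = {γ, ε}, X ∖ U = {β, δ} — both open, so U is clopen.
  U = {δ, ε}, X ∖ U = {β, γ} — both open, so U is clopen.
  U = {β, γ, δ}, X ∖ U = {ε} — both open, so U is clopen.
  U = {β, γ, ε}, X ∖ U = {δ} — both open, so U is clopen.
  U = {β, δ, ε}, X ∖ U = {γ} — both open, so U is clopen.
  U = {γ, δ, ε}, X ∖ U = {β} — both open, so U is clopen.
  U = {β, γ, δ, ε}, X ∖ U = ∅ — both open, so U is clopen.
Nontrivial clopen(s) exist: e.g. {δ, ε}. So (X, τ) is disconnected.
Compute connected components by grouping points that agree on all clopens:
  component: {β}
  component: {γ}
  component: {δ}
  component: {ε}


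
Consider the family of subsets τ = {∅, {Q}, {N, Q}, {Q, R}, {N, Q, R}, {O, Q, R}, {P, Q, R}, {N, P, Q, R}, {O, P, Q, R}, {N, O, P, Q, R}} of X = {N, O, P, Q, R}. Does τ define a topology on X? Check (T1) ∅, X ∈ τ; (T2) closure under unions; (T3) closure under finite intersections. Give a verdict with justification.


τ is NOT a topology on X.

Axiom (T1): ∅ ∈ τ? Yes; X ∈ τ? Yes.
Axiom (T2/T3): check pairwise unions and intersections of members of τ.
Counterexample for (T2): {N, Q} ∪ {O, Q, R} = {N, O, Q, R} ∉ τ. Therefore τ is NOT a topology.


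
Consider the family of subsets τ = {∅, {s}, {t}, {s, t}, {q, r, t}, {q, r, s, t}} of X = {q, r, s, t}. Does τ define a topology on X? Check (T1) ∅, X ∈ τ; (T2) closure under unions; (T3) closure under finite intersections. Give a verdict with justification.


τ IS a topology on X.

Axiom (T1): ∅ ∈ τ? Yes; X ∈ τ? Yes.
Axiom (T2/T3): check pairwise unions and intersections of members of τ.
All pairwise intersections and unions checked — each lies in τ. Therefore τ satisfies (T1), (T2), (T3): it IS a topology on X.


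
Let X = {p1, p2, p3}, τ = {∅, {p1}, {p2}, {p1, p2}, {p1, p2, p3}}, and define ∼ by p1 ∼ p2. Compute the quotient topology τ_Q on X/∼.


X/∼ = {[p1=p2], [p3]}; |τ_Q| = 3.

Equivalence classes: [p1=p2], [p3].
Quotient map π: X → X/∼ sends p1 ↦ [p1=p2], p2 ↦ [p1=p2], p3 ↦ [p3].
For each subset V ⊆ X/∼, compute π^{-1}(V) ⊆ X and check whether π^{-1}(V) ∈ τ. V is open in τ_Q iff π^{-1}(V) ∈ τ.
  V = {}: π^{-1}(V) = ∅ ∈ τ ✓.
  V = {[p1=p2]}: π^{-1}(V) = {p1, p2} ∈ τ ✓.
  V = {[p3]}: π^{-1}(V) = {p3} ∉ τ ✗.
  V = {[p1=p2], [p3]}: π^{-1}(V) = {p1, p2, p3} ∈ τ ✓.
Open sets in the quotient: τ_Q = {{}, {[p1=p2]}, {[p1=p2], [p3]}} (3 elements).


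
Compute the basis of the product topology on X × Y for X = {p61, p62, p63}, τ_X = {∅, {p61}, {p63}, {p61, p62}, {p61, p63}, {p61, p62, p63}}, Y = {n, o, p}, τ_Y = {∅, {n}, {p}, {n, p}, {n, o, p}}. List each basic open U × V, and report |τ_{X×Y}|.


Basis B = {∅ × ∅, {p61} × {n}, {p61} × {p}, {p63} × {n}, {p63} × {p}, {p61} × {n, p}, {p61, p62} × {n}, {p61, p63} × {n}, {p61, p62} × {p}, {p61, p63} × {p}, {p63} × {n, p}, {p61} × {n, o, p}, {p61, p62, p63} × {n}, {p61, p62, p63} × {p}, {p63} × {n, o, p}, {p61, p62} × {n, p}, {p61, p63} × {n, p}, {p61, p62} × {n, o, p}, {p61, p63} × {n, o, p}, {p61, p62, p63} × {n, p}, {p61, p62, p63} × {n, o, p}}; |τ_{X×Y}| = 70.

Enumerate products U × V with U ∈ τ_X, V ∈ τ_Y (deduplicated):
  ∅ × ∅ = {} (∅)
  {p61} × {n} = {(p61,n)}
  {p61} × {p} = {(p61,p)}
  {p63} × {n} = {(p63,n)}
  {p63} × {p} = {(p63,p)}
  {p61} × {n, p} = {(p61,n), (p61,p)}
  {p61, p62} × {n} = {(p61,n), (p62,n)}
  {p61, p63} × {n} = {(p61,n), (p63,n)}
  {p61, p62} × {p} = {(p61,p), (p62,p)}
  {p61, p63} × {p} = {(p61,p), (p63,p)}
  {p63} × {n, p} = {(p63,n), (p63,p)}
  {p61} × {n, o, p} = {(p61,n), (p61,o), (p61,p)}
  {p61, p62, p63} × {n} = {(p61,n), (p62,n), (p63,n)}
  {p61, p62, p63} × {p} = {(p61,p), (p62,p), (p63,p)}
  {p63} × {n, o, p} = {(p63,n), (p63,o), (p63,p)}
  {p61, p62} × {n, p} = {(p61,n), (p61,p), (p62,n), (p62,p)}
  {p61, p63} × {n, p} = {(p61,n), (p61,p), (p63,n), (p63,p)}
  {p61, p62} × {n, o, p} = {(p61,n), (p61,o), (p61,p), (p62,n), (p62,o), (p62,p)}
  {p61, p63} × {n, o, p} = {(p61,n), (p61,o), (p61,p), (p63,n), (p63,o), (p63,p)}
  {p61, p62, p63} × {n, p} = {(p61,n), (p61,p), (p62,n), (p62,p), (p63,n), (p63,p)}
  {p61, p62, p63} × {n, o, p} = {(p61,n), (p61,o), (p61,p), (p62,n), (p62,o), (p62,p), (p63,n), (p63,o), (p63,p)}
These 21 distinct sets form the basis B.
Close under arbitrary unions to get τ_{X×Y}; counting gives |τ_{X×Y}| = 70.


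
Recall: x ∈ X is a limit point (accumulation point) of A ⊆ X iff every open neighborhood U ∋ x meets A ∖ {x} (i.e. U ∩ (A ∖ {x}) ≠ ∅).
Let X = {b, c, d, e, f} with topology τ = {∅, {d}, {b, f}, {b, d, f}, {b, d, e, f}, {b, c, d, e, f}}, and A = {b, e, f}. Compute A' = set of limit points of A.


A' = {b, c, e, f}

For each x ∈ X, list the open sets U ∈ τ with x ∈ U, then check whether U ∩ (A ∖ {x}) ≠ ∅ for every such U.
  x = b: opens ∋ x are {b, f}, {b, d, f}, {b, d, e, f}, {b, c, d, e, f}; each meets A ∖ {b}, so x IS a limit point.
  x = c: opens ∋ x are {b, c, d, e, f}; each meets A ∖ {c}, so x IS a limit point.
  x = d: open {d} ∋ x has {d} ∩ (A ∖ {d}) = ∅, so x is NOT a limit point.
  x = e: opens ∋ x are {b, d, e, f}, {b, c, d, e, f}; each meets A ∖ {e}, so x IS a limit point.
  x = f: opens ∋ x are {b, f}, {b, d, f}, {b, d, e, f}, {b, c, d, e, f}; each meets A ∖ {f}, so x IS a limit point.
Collecting: A' = {b, c, e, f}.


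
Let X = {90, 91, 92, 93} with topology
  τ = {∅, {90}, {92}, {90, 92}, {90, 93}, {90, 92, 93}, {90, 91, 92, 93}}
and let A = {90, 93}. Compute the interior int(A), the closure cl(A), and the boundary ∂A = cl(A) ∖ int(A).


int(A) = {90, 93}, cl(A) = {90, 91, 93}, ∂A = {91}.

Closed sets in (X, τ) are complements of opens:
  closed(X, τ) = {∅, {91}, {91, 92}, {91, 93}, {90, 91, 93}, {91, 92, 93}, {90, 91, 92, 93}}.
int(A) = ⋃ {U ∈ τ : U ⊆ A}. Opens contained in A: ∅, {90}, {90, 93}.
Taking the union of these: int(A) = {90, 93}.
cl(A) = ⋂ {C closed : A ⊆ C}. Closed sets containing A: {90, 91, 93}, {90, 91, 92, 93}.
Intersecting these: cl(A) = {90, 91, 93}.
∂A = cl(A) ∖ int(A) = {90, 91, 93} ∖ {90, 93} = {91}.


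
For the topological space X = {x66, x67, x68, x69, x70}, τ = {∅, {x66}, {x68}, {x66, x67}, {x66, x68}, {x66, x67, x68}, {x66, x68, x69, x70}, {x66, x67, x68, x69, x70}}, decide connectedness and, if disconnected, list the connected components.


(X, τ) is connected.

Find clopen sets (U ∈ τ with X ∖ U ∈ τ):
  U = ∅, X ∖ U = {x66, x67, x68, x69, x70} — both open, so U is clopen.
  U = {x66, x67, x68, x69, x70}, X ∖ U = ∅ — both open, so U is clopen.
Only trivial clopens (∅ and X) exist, so (X, τ) is connected.
Compute connected components by grouping points that agree on all clopens:
  component: {x66, x67, x68, x69, x70}


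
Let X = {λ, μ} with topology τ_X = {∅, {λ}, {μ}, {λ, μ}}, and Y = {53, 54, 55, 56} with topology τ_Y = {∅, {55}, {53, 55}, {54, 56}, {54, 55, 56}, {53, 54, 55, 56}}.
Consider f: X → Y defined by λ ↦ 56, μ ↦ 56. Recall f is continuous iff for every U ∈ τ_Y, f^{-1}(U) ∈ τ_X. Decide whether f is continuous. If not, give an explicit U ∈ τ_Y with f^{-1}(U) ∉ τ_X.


f IS continuous.

Compute f^{-1}(U) for each U ∈ τ_Y:
  U = ∅: f^{-1}(U) = ∅ ∈ τ_X ✓.
  U = {55}: f^{-1}(U) = ∅ ∈ τ_X ✓.
  U = {53, 55}: f^{-1}(U) = ∅ ∈ τ_X ✓.
  U = {54, 56}: f^{-1}(U) = {λ, μ} ∈ τ_X ✓.
  U = {54, 55, 56}: f^{-1}(U) = {λ, μ} ∈ τ_X ✓.
  U = {53, 54, 55, 56}: f^{-1}(U) = {λ, μ} ∈ τ_X ✓.
Every preimage lies in τ_X, so f IS continuous.


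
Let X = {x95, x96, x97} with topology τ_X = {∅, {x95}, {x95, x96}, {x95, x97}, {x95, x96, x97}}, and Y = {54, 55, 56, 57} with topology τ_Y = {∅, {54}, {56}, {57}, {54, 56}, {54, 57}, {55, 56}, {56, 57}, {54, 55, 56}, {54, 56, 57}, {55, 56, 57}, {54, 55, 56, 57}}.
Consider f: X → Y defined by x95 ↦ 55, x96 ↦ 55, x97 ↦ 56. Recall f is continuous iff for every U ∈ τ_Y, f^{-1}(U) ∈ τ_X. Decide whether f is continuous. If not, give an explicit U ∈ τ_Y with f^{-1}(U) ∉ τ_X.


f is NOT continuous.

Compute f^{-1}(U) for each U ∈ τ_Y:
  U = ∅: f^{-1}(U) = ∅ ∈ τ_X ✓.
  U = {54}: f^{-1}(U) = ∅ ∈ τ_X ✓.
  U = {56}: f^{-1}(U) = {x97} ∉ τ_X ✗.
  U = {57}: f^{-1}(U) = ∅ ∈ τ_X ✓.
  U = {54, 56}: f^{-1}(U) = {x97} ∉ τ_X ✗.
  U = {54, 57}: f^{-1}(U) = ∅ ∈ τ_X ✓.
  U = {55, 56}: f^{-1}(U) = {x95, x96, x97} ∈ τ_X ✓.
  U = {56, 57}: f^{-1}(U) = {x97} ∉ τ_X ✗.
  U = {54, 55, 56}: f^{-1}(U) = {x95, x96, x97} ∈ τ_X ✓.
  U = {54, 56, 57}: f^{-1}(U) = {x97} ∉ τ_X ✗.
  U = {55, 56, 57}: f^{-1}(U) = {x95, x96, x97} ∈ τ_X ✓.
  U = {54, 55, 56, 57}: f^{-1}(U) = {x95, x96, x97} ∈ τ_X ✓.
Found U = {56} with f^{-1}(U) = {x97} not in τ_X. Therefore f is NOT continuous.


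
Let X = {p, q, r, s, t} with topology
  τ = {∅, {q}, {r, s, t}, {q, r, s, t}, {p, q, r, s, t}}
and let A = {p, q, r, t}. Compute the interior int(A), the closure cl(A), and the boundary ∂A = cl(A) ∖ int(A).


int(A) = {q}, cl(A) = {p, q, r, s, t}, ∂A = {p, r, s, t}.

Closed sets in (X, τ) are complements of opens:
  closed(X, τ) = {∅, {p}, {p, q}, {p, r, s, t}, {p, q, r, s, t}}.
int(A) = ⋃ {U ∈ τ : U ⊆ A}. Opens contained in A: ∅, {q}.
Taking the union of these: int(A) = {q}.
cl(A) = ⋂ {C closed : A ⊆ C}. Closed sets containing A: {p, q, r, s, t}.
Intersecting these: cl(A) = {p, q, r, s, t}.
∂A = cl(A) ∖ int(A) = {p, q, r, s, t} ∖ {q} = {p, r, s, t}.


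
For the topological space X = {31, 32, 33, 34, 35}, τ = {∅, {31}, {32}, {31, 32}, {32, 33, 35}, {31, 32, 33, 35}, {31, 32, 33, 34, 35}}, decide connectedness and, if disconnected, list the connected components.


(X, τ) is connected.

Find clopen sets (U ∈ τ with X ∖ U ∈ τ):
  U = ∅, X ∖ U = {31, 32, 33, 34, 35} — both open, so U is clopen.
  U = {31, 32, 33, 34, 35}, X ∖ U = ∅ — both open, so U is clopen.
Only trivial clopens (∅ and X) exist, so (X, τ) is connected.
Compute connected components by grouping points that agree on all clopens:
  component: {31, 32, 33, 34, 35}


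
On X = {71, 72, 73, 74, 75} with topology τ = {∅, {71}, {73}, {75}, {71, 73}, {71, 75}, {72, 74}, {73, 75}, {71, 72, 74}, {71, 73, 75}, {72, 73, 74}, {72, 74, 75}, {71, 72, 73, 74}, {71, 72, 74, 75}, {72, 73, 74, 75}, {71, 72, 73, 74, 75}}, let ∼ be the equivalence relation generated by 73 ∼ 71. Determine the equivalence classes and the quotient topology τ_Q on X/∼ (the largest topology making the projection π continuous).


X/∼ = {[71=73], [72], [74], [75]}; |τ_Q| = 8.

Equivalence classes: [71=73], [72], [74], [75].
Quotient map π: X → X/∼ sends 71 ↦ [71=73], 72 ↦ [72], 73 ↦ [71=73], 74 ↦ [74], 75 ↦ [75].
For each subset V ⊆ X/∼, compute π^{-1}(V) ⊆ X and check whether π^{-1}(V) ∈ τ. V is open in τ_Q iff π^{-1}(V) ∈ τ.
  V = {}: π^{-1}(V) = ∅ ∈ τ ✓.
  V = {[71=73]}: π^{-1}(V) = {71, 73} ∈ τ ✓.
  V = {[72]}: π^{-1}(V) = {72} ∉ τ ✗.
  V = {[71=73], [72]}: π^{-1}(V) = {71, 72, 73} ∉ τ ✗.
  V = {[74]}: π^{-1}(V) = {74} ∉ τ ✗.
  V = {[71=73], [74]}: π^{-1}(V) = {71, 73, 74} ∉ τ ✗.
  V = {[72], [74]}: π^{-1}(V) = {72, 74} ∈ τ ✓.
  V = {[71=73], [72], [74]}: π^{-1}(V) = {71, 72, 73, 74} ∈ τ ✓.
  V = {[75]}: π^{-1}(V) = {75} ∈ τ ✓.
  V = {[71=73], [75]}: π^{-1}(V) = {71, 73, 75} ∈ τ ✓.
  V = {[72], [75]}: π^{-1}(V) = {72, 75} ∉ τ ✗.
  V = {[71=73], [72], [75]}: π^{-1}(V) = {71, 72, 73, 75} ∉ τ ✗.
  V = {[74], [75]}: π^{-1}(V) = {74, 75} ∉ τ ✗.
  V = {[71=73], [74], [75]}: π^{-1}(V) = {71, 73, 74, 75} ∉ τ ✗.
  V = {[72], [74], [75]}: π^{-1}(V) = {72, 74, 75} ∈ τ ✓.
  V = {[71=73], [72], [74], [75]}: π^{-1}(V) = {71, 72, 73, 74, 75} ∈ τ ✓.
Open sets in the quotient: τ_Q = {{}, {[71=73]}, {[72], [74]}, {[71=73], [72], [74]}, {[75]}, {[71=73], [75]}, {[72], [74], [75]}, {[71=73], [72], [74], [75]}} (8 elements).
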